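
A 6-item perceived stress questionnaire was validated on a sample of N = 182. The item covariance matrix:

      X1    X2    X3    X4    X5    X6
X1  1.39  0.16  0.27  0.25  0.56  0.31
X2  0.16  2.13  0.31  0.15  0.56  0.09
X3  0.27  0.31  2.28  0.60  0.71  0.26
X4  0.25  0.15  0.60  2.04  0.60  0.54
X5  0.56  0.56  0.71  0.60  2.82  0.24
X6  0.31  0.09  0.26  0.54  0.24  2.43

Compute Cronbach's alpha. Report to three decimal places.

Σσ²ᵢ = 1.39 + 2.13 + 2.28 + 2.04 + 2.82 + 2.43 = 13.09
Σ_{i<j} σ_ij = 5.61
Var(T) = 13.09 + 2 × 5.61 = 24.31
α = (k/(k−1))·(1 − Σσ²ᵢ/Var(T)) = (6/5)·(1 − 13.09/24.31) = 0.554

Cronbach's alpha = 0.554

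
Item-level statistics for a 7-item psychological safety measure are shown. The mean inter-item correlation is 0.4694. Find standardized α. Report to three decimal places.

α = 0.861

Standardized α = k·r̄ / (1 + (k−1)·r̄) = 7 × 0.4694 / (1 + 6 × 0.4694)
  = 3.2858 / 3.8164 = 0.861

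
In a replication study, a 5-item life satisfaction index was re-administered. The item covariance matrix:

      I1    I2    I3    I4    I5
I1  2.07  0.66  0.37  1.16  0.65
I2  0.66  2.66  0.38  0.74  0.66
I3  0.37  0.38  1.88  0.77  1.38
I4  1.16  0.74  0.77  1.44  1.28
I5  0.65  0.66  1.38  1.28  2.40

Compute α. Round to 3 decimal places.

Σσ²ᵢ = 2.07 + 2.66 + 1.88 + 1.44 + 2.40 = 10.45
Sum of the distinct covariances = 8.05
Var(T) = 10.45 + 2 × 8.05 = 26.55
α = (k/(k−1))·(1 − Σσ²ᵢ/Var(T)) = (5/4)·(1 − 10.45/26.55) = 0.758

α = 0.758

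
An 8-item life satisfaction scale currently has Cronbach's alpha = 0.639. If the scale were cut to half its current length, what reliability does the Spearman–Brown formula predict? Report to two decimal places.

Length factor m = 1/2
α' = m·α / (1 − (1−m)·α)
   = 1/2 × 0.639 / (1 − (1 − 1/2) × 0.639)
   = 0.3195 / 0.6805 = 0.47

predicted reliability = 0.47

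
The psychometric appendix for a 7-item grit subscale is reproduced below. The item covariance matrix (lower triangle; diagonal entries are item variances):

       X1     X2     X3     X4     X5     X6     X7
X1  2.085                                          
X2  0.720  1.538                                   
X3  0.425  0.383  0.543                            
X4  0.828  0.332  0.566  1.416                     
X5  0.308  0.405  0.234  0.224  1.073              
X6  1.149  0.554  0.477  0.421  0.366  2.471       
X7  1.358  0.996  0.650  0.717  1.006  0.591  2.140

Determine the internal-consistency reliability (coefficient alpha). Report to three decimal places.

coefficient alpha = 0.808

sum of item variances = 2.085 + 1.538 + 0.543 + 1.416 + 1.073 + 2.471 + 2.140 = 11.266
Sum of off-diagonal covariances = 12.710
σ²_total = 11.266 + 2 × 12.710 = 36.686
α = (k/(k−1))·(1 − sum of item variances/σ²_total) = (7/6)·(1 − 11.266/36.686) = 0.808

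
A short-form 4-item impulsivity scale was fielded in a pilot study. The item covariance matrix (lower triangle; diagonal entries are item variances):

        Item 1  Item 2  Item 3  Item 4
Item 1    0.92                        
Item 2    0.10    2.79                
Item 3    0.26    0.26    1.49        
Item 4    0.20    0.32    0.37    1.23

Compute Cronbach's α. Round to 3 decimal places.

α = 0.426

Σσ²ᵢ = 0.92 + 2.79 + 1.49 + 1.23 = 6.43
Sum of off-diagonal covariances = 1.51
σ²_T = 6.43 + 2 × 1.51 = 9.45
α = (k/(k−1))·(1 − Σσ²ᵢ/σ²_T) = (4/3)·(1 − 6.43/9.45) = 0.426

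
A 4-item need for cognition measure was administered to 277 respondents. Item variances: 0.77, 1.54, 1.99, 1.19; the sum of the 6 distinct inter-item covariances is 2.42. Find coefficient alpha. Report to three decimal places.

α = 0.625

Σσ²ᵢ = 0.77 + 1.54 + 1.99 + 1.19 = 5.49
Sum of distinct covariances = 2.42
σ²_total = Σσ²ᵢ + 2·Σcov = 5.49 + 2 × 2.42 = 10.33
α = (4/3)·(1 − 5.49/10.33) = 0.625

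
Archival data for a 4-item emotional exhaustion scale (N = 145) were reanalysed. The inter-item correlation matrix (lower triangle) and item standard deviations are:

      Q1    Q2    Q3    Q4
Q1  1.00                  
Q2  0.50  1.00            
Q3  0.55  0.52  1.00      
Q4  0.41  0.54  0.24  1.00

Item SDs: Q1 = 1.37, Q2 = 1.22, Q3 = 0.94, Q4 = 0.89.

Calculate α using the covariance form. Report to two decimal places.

α = 0.77

Σσ²ᵢ = 1.37² + 1.22² + 0.94² + 0.89² = 5.0410
Covariances σ_ij = r_ij · s_i · s_j:
  σ(Q1,Q2) = 0.50 × 1.37 × 1.22 = 0.8357
  σ(Q1,Q3) = 0.55 × 1.37 × 0.94 = 0.7083
  σ(Q1,Q4) = 0.41 × 1.37 × 0.89 = 0.4999
  σ(Q2,Q3) = 0.52 × 1.22 × 0.94 = 0.5963
  σ(Q2,Q4) = 0.54 × 1.22 × 0.89 = 0.5863
  σ(Q3,Q4) = 0.24 × 0.94 × 0.89 = 0.2008
σ²_T = Σσ²ᵢ + 2·Σσ_ij = 5.0410 + 2 × 3.4273 = 11.8956
α = (4/3)·(1 − 5.0410/11.8956) = 0.77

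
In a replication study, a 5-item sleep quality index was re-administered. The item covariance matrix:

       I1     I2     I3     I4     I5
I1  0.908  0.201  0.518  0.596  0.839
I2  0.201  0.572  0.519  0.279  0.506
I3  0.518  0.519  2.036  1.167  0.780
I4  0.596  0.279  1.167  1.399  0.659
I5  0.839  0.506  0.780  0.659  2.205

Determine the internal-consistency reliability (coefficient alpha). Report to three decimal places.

Σσᵢ² = 0.908 + 0.572 + 2.036 + 1.399 + 2.205 = 7.120
Sum of the distinct covariances = 6.064
Var(T) = 7.120 + 2 × 6.064 = 19.248
α = (k/(k−1))·(1 − Σσᵢ²/Var(T)) = (5/4)·(1 − 7.120/19.248) = 0.788

α = 0.788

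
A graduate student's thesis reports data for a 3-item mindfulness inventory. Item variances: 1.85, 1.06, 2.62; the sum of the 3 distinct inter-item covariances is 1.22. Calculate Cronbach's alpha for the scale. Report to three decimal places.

Cronbach's alpha = 0.459

ΣVar(i) = 1.85 + 1.06 + 2.62 = 5.53
Sum of distinct covariances = 1.22
total variance = ΣVar(i) + 2·Σcov = 5.53 + 2 × 1.22 = 7.97
α = (3/2)·(1 − 5.53/7.97) = 0.459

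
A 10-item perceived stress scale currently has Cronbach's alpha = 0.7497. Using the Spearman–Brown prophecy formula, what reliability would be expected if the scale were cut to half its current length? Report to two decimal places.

Length factor m = 1/2
α' = m·α / (1 − (1−m)·α)
   = 1/2 × 0.7497 / (1 − (1 − 1/2) × 0.7497)
   = 0.3749 / 0.6251 = 0.60

predicted reliability = 0.60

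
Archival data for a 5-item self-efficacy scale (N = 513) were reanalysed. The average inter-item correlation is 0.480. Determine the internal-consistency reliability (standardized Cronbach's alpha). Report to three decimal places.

Standardized α = k·r̄ / (1 + (k−1)·r̄) = 5 × 0.480 / (1 + 4 × 0.480)
  = 2.4000 / 2.9200 = 0.822

standardized Cronbach's alpha = 0.822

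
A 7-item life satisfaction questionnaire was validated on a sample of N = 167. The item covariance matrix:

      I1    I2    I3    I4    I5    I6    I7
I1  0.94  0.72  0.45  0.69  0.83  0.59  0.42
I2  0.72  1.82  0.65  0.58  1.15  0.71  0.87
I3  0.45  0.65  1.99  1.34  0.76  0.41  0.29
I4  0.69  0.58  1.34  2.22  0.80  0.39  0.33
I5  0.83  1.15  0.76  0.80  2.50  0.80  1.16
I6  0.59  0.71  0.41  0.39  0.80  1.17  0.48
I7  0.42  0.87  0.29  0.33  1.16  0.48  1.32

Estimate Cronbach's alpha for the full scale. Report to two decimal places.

α = 0.82

sum of item variances = 0.94 + 1.82 + 1.99 + 2.22 + 2.50 + 1.17 + 1.32 = 11.96
Σ_{i<j} σ_ij = 14.42
σ²_total = 11.96 + 2 × 14.42 = 40.80
α = (k/(k−1))·(1 − sum of item variances/σ²_total) = (7/6)·(1 − 11.96/40.80) = 0.82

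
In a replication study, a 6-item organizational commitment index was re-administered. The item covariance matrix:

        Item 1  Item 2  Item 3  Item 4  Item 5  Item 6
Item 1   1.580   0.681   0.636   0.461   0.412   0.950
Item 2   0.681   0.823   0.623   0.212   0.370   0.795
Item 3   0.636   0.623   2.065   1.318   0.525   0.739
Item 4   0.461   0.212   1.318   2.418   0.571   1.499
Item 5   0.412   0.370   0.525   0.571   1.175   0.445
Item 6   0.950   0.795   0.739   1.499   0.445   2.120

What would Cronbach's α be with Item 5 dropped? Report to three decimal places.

α = 0.797

Remaining items: Item 1, Item 2, Item 3, Item 4, Item 6 (k = 5).
sum of item variances = 1.580 + 0.823 + 2.065 + 2.418 + 2.120 = 9.006
Var(T) = 9.006 + 2 × 7.914 = 24.834
α (item deleted) = (5/4)·(1 − 9.006/24.834) = 0.797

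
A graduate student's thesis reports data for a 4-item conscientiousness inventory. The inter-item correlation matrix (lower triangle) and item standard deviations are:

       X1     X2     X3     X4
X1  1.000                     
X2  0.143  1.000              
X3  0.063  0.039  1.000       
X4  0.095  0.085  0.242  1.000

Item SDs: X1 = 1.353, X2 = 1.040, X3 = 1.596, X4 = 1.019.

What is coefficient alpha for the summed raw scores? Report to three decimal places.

Σσ²ᵢ = 1.353² + 1.040² + 1.596² + 1.019² = 6.4978
Covariances σ_ij = r_ij · s_i · s_j:
  σ(X1,X2) = 0.143 × 1.353 × 1.040 = 0.2012
  σ(X1,X3) = 0.063 × 1.353 × 1.596 = 0.1360
  σ(X1,X4) = 0.095 × 1.353 × 1.019 = 0.1310
  σ(X2,X3) = 0.039 × 1.040 × 1.596 = 0.0647
  σ(X2,X4) = 0.085 × 1.040 × 1.019 = 0.0901
  σ(X3,X4) = 0.242 × 1.596 × 1.019 = 0.3936
σ²_T = Σσ²ᵢ + 2·Σσ_ij = 6.4978 + 2 × 1.0166 = 8.5310
α = (4/3)·(1 − 6.4978/8.5310) = 0.318

α = 0.318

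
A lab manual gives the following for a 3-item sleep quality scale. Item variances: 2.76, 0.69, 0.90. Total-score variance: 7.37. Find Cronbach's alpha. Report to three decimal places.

Σσ²ᵢ = 2.76 + 0.69 + 0.90 = 4.35
α = (k/(k−1))·(1 − Σσ²ᵢ/Var(T)) = (3/2)·(1 − 4.35/7.37) = 0.615

α = 0.615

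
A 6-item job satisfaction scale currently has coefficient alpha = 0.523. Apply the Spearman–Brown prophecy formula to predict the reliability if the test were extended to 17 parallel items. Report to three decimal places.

Length factor m = 17/6 = 2.8333
α' = m·α / (1 + (m−1)·α)
   = 17/6 × 0.523 / (1 + (17/6 − 1) × 0.523)
   = 1.4818 / 1.9588 = 0.756

predicted reliability = 0.756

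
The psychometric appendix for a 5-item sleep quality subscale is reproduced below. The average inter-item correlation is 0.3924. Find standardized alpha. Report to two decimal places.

standardized alpha = 0.76

Standardized α = k·r̄ / (1 + (k−1)·r̄) = 5 × 0.3924 / (1 + 4 × 0.3924)
  = 1.9620 / 2.5696 = 0.76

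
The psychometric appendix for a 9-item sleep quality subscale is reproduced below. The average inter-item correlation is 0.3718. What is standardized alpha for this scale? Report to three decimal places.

standardized alpha = 0.842

Standardized α = k·r̄ / (1 + (k−1)·r̄) = 9 × 0.3718 / (1 + 8 × 0.3718)
  = 3.3462 / 3.9744 = 0.842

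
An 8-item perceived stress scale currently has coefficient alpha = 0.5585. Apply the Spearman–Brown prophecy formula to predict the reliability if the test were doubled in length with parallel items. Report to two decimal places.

predicted reliability = 0.72

Length factor m = 2
α' = m·α / (1 + (m−1)·α)
   = 2 × 0.5585 / (1 + (2 − 1) × 0.5585)
   = 1.1170 / 1.5585 = 0.72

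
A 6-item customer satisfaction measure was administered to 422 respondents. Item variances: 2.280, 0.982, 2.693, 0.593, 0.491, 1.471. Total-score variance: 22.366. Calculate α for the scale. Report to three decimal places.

Σσ²ᵢ = 2.280 + 0.982 + 2.693 + 0.593 + 0.491 + 1.471 = 8.510
α = (k/(k−1))·(1 − Σσ²ᵢ/total variance) = (6/5)·(1 − 8.510/22.366) = 0.743

α = 0.743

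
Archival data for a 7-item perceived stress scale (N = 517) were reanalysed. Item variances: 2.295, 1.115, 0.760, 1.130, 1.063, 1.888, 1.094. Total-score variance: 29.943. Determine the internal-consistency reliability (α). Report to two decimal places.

Σσ²ᵢ = 2.295 + 1.115 + 0.760 + 1.130 + 1.063 + 1.888 + 1.094 = 9.345
α = (k/(k−1))·(1 − Σσ²ᵢ/total variance) = (7/6)·(1 − 9.345/29.943) = 0.80

α = 0.80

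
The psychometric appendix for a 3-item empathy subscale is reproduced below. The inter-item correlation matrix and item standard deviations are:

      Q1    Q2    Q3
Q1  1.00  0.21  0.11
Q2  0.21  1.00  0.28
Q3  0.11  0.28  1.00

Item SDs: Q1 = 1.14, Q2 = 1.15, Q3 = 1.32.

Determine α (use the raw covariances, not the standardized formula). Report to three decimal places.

Σσ²ᵢ = 1.14² + 1.15² + 1.32² = 4.3645
Covariances σ_ij = r_ij · s_i · s_j:
  σ(Q1,Q2) = 0.21 × 1.14 × 1.15 = 0.2753
  σ(Q1,Q3) = 0.11 × 1.14 × 1.32 = 0.1655
  σ(Q2,Q3) = 0.28 × 1.15 × 1.32 = 0.4250
σ²_T = Σσ²ᵢ + 2·Σσ_ij = 4.3645 + 2 × 0.8658 = 6.0961
α = (3/2)·(1 − 4.3645/6.0961) = 0.426

α = 0.426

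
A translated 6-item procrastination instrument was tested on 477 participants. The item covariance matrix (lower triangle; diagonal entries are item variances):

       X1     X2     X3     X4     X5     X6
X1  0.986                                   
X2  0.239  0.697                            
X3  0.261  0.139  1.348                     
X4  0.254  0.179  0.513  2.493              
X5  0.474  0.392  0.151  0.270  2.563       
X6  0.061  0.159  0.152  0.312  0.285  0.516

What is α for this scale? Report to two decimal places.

sum of item variances = 0.986 + 0.697 + 1.348 + 2.493 + 2.563 + 0.516 = 8.603
Sum of the distinct covariances = 3.841
Var(T) = 8.603 + 2 × 3.841 = 16.285
α = (k/(k−1))·(1 − sum of item variances/Var(T)) = (6/5)·(1 − 8.603/16.285) = 0.57

α = 0.57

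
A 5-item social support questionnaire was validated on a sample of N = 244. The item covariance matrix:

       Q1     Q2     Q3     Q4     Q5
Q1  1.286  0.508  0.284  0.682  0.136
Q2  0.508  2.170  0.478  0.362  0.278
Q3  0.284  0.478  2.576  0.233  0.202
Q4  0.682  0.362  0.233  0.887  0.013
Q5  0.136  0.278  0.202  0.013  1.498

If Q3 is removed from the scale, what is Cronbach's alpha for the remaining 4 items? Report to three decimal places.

α = 0.539

Remaining items: Q1, Q2, Q4, Q5 (k = 4).
Σσᵢ² = 1.286 + 2.170 + 0.887 + 1.498 = 5.841
σ²_T = 5.841 + 2 × 1.979 = 9.799
α (item deleted) = (4/3)·(1 − 5.841/9.799) = 0.539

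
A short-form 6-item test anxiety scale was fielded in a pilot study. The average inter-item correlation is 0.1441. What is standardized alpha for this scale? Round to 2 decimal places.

Standardized α = k·r̄ / (1 + (k−1)·r̄) = 6 × 0.1441 / (1 + 5 × 0.1441)
  = 0.8646 / 1.7205 = 0.50

α = 0.50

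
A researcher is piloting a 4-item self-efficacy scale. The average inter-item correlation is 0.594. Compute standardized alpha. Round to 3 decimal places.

standardized alpha = 0.854

Standardized α = k·r̄ / (1 + (k−1)·r̄) = 4 × 0.594 / (1 + 3 × 0.594)
  = 2.3760 / 2.7820 = 0.854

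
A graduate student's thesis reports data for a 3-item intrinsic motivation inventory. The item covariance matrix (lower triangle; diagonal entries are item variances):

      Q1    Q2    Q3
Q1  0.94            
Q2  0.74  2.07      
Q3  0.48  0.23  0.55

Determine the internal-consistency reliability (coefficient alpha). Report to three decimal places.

α = 0.673

ΣVar(i) = 0.94 + 2.07 + 0.55 = 3.56
Sum of off-diagonal covariances = 1.45
total variance = 3.56 + 2 × 1.45 = 6.46
α = (k/(k−1))·(1 − ΣVar(i)/total variance) = (3/2)·(1 − 3.56/6.46) = 0.673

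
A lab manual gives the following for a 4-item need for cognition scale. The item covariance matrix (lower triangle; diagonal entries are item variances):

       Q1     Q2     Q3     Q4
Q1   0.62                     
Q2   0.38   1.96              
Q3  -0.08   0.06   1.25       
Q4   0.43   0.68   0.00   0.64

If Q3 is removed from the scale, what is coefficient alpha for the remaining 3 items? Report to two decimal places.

Remaining items: Q1, Q2, Q4 (k = 3).
sum of item variances = 0.62 + 1.96 + 0.64 = 3.22
σ²_total = 3.22 + 2 × 1.49 = 6.20
α (item deleted) = (3/2)·(1 − 3.22/6.20) = 0.72

α = 0.72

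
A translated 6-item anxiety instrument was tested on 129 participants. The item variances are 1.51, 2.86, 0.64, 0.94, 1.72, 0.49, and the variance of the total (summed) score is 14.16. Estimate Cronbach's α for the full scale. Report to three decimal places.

Cronbach's α = 0.508

Σσᵢ² = 1.51 + 2.86 + 0.64 + 0.94 + 1.72 + 0.49 = 8.16
α = (k/(k−1))·(1 − Σσᵢ²/total variance) = (6/5)·(1 − 8.16/14.16) = 0.508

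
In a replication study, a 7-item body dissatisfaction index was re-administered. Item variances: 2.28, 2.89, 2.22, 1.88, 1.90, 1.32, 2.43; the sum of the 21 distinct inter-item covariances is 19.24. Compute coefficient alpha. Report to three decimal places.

Σσᵢ² = 2.28 + 2.89 + 2.22 + 1.88 + 1.90 + 1.32 + 2.43 = 14.92
Sum of distinct covariances = 19.24
total variance = Σσᵢ² + 2·Σcov = 14.92 + 2 × 19.24 = 53.40
α = (7/6)·(1 − 14.92/53.40) = 0.841

coefficient alpha = 0.841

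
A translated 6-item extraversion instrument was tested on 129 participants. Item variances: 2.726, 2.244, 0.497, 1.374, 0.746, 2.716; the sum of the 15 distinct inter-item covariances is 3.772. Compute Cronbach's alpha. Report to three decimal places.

α = 0.507

sum of item variances = 2.726 + 2.244 + 0.497 + 1.374 + 0.746 + 2.716 = 10.303
Sum of distinct covariances = 3.772
Var(T) = sum of item variances + 2·Σcov = 10.303 + 2 × 3.772 = 17.847
α = (6/5)·(1 − 10.303/17.847) = 0.507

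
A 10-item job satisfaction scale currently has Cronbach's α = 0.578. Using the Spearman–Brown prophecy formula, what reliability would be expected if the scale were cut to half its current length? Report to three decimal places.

predicted reliability = 0.406

Length factor m = 1/2
α' = m·α / (1 − (1−m)·α)
   = 1/2 × 0.578 / (1 − (1 − 1/2) × 0.578)
   = 0.2890 / 0.7110 = 0.406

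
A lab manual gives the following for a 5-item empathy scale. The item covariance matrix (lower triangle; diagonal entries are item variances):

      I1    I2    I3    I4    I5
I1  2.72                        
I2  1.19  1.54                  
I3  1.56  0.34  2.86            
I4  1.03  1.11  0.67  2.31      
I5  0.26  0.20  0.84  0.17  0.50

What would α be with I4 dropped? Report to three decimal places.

Remaining items: I1, I2, I3, I5 (k = 4).
Σσ²ᵢ = 2.72 + 1.54 + 2.86 + 0.50 = 7.62
σ²_T = 7.62 + 2 × 4.39 = 16.40
α (item deleted) = (4/3)·(1 − 7.62/16.40) = 0.714

α = 0.714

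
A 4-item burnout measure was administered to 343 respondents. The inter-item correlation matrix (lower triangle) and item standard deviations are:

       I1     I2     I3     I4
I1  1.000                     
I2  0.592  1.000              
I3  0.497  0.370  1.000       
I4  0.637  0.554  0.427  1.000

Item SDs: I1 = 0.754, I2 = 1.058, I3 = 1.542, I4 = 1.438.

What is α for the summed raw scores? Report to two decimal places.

α = 0.77

Σσ²ᵢ = 0.754² + 1.058² + 1.542² + 1.438² = 6.1335
Covariances σ_ij = r_ij · s_i · s_j:
  σ(I1,I2) = 0.592 × 0.754 × 1.058 = 0.4723
  σ(I1,I3) = 0.497 × 0.754 × 1.542 = 0.5778
  σ(I1,I4) = 0.637 × 0.754 × 1.438 = 0.6907
  σ(I2,I3) = 0.370 × 1.058 × 1.542 = 0.6036
  σ(I2,I4) = 0.554 × 1.058 × 1.438 = 0.8429
  σ(I3,I4) = 0.427 × 1.542 × 1.438 = 0.9468
σ²_T = Σσ²ᵢ + 2·Σσ_ij = 6.1335 + 2 × 4.1341 = 14.4017
α = (4/3)·(1 − 6.1335/14.4017) = 0.77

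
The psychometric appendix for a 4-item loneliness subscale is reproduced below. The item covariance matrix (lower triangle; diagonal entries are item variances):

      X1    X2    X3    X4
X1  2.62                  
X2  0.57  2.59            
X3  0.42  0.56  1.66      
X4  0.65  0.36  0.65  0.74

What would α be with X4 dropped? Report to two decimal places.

α = 0.47

Remaining items: X1, X2, X3 (k = 3).
Σσᵢ² = 2.62 + 2.59 + 1.66 = 6.87
σ²_T = 6.87 + 2 × 1.55 = 9.97
α (item deleted) = (3/2)·(1 − 6.87/9.97) = 0.47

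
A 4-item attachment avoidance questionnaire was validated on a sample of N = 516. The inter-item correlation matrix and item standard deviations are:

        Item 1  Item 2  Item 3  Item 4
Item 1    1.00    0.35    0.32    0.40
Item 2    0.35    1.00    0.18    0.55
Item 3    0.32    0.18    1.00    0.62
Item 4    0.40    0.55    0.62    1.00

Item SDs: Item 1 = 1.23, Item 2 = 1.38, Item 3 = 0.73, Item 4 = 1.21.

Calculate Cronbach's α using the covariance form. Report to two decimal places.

Σσ²ᵢ = 1.23² + 1.38² + 0.73² + 1.21² = 5.4143
Covariances σ_ij = r_ij · s_i · s_j:
  σ(Item 1,Item 2) = 0.35 × 1.23 × 1.38 = 0.5941
  σ(Item 1,Item 3) = 0.32 × 1.23 × 0.73 = 0.2873
  σ(Item 1,Item 4) = 0.40 × 1.23 × 1.21 = 0.5953
  σ(Item 2,Item 3) = 0.18 × 1.38 × 0.73 = 0.1813
  σ(Item 2,Item 4) = 0.55 × 1.38 × 1.21 = 0.9184
  σ(Item 3,Item 4) = 0.62 × 0.73 × 1.21 = 0.5476
σ²_T = Σσ²ᵢ + 2·Σσ_ij = 5.4143 + 2 × 3.1240 = 11.6623
α = (4/3)·(1 − 5.4143/11.6623) = 0.71

α = 0.71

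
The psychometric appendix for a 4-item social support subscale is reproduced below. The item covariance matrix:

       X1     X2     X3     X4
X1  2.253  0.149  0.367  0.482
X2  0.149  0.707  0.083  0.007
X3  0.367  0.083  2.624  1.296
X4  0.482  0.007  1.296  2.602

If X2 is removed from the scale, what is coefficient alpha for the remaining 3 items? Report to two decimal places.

α = 0.55

Remaining items: X1, X3, X4 (k = 3).
ΣVar(i) = 2.253 + 2.624 + 2.602 = 7.479
σ²_T = 7.479 + 2 × 2.145 = 11.769
α (item deleted) = (3/2)·(1 − 7.479/11.769) = 0.55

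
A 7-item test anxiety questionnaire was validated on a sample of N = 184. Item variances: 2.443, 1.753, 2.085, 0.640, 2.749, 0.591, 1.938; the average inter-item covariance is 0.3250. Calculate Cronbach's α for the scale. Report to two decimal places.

sum of item variances = 2.443 + 1.753 + 2.085 + 0.640 + 2.749 + 0.591 + 1.938 = 12.199
Sum of the 21 distinct covariances = 21 × 0.3250 = 6.8250
σ²_T = sum of item variances + 2·Σcov = 12.199 + 2 × 6.8250 = 25.8490
α = (7/6)·(1 − 12.199/25.8490) = 0.62

α = 0.62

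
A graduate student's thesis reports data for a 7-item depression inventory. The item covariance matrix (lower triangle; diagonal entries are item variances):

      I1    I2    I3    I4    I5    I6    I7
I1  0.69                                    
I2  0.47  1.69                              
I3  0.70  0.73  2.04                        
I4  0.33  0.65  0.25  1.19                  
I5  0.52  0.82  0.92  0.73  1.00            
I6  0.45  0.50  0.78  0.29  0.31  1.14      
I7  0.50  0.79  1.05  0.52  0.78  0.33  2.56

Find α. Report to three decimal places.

α = 0.824

ΣVar(i) = 0.69 + 1.69 + 2.04 + 1.19 + 1.00 + 1.14 + 2.56 = 10.31
Sum of the distinct covariances = 12.42
σ²_T = 10.31 + 2 × 12.42 = 35.15
α = (k/(k−1))·(1 − ΣVar(i)/σ²_T) = (7/6)·(1 − 10.31/35.15) = 0.824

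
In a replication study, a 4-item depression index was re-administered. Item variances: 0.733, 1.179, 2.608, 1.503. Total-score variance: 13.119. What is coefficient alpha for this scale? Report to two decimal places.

ΣVar(i) = 0.733 + 1.179 + 2.608 + 1.503 = 6.023
α = (k/(k−1))·(1 − ΣVar(i)/Var(T)) = (4/3)·(1 − 6.023/13.119) = 0.72

coefficient alpha = 0.72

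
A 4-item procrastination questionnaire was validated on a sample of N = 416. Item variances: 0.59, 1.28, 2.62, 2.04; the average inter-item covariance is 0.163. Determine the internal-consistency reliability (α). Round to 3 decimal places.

Σσᵢ² = 0.59 + 1.28 + 2.62 + 2.04 = 6.53
Sum of the 6 distinct covariances = 6 × 0.163 = 0.978
Var(T) = Σσᵢ² + 2·Σcov = 6.53 + 2 × 0.978 = 8.486
α = (4/3)·(1 − 6.53/8.486) = 0.307

α = 0.307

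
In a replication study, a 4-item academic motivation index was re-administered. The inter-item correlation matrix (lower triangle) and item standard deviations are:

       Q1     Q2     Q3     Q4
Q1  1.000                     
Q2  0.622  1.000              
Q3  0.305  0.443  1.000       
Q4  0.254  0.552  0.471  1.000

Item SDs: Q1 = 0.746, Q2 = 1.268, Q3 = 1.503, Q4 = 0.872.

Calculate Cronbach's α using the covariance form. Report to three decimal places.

α = 0.733

Σσ²ᵢ = 0.746² + 1.268² + 1.503² + 0.872² = 5.1837
Covariances σ_ij = r_ij · s_i · s_j:
  σ(Q1,Q2) = 0.622 × 0.746 × 1.268 = 0.5884
  σ(Q1,Q3) = 0.305 × 0.746 × 1.503 = 0.3420
  σ(Q1,Q4) = 0.254 × 0.746 × 0.872 = 0.1652
  σ(Q2,Q3) = 0.443 × 1.268 × 1.503 = 0.8443
  σ(Q2,Q4) = 0.552 × 1.268 × 0.872 = 0.6103
  σ(Q3,Q4) = 0.471 × 1.503 × 0.872 = 0.6173
σ²_T = Σσ²ᵢ + 2·Σσ_ij = 5.1837 + 2 × 3.1675 = 11.5187
α = (4/3)·(1 − 5.1837/11.5187) = 0.733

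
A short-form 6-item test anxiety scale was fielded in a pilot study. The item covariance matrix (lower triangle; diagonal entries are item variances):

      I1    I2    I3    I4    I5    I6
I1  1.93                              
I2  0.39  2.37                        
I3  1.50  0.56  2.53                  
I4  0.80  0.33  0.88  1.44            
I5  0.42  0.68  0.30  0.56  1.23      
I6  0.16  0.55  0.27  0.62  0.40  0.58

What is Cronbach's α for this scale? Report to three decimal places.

sum of item variances = 1.93 + 2.37 + 2.53 + 1.44 + 1.23 + 0.58 = 10.08
Σ_{i<j} σ_ij = 8.42
Var(T) = 10.08 + 2 × 8.42 = 26.92
α = (k/(k−1))·(1 − sum of item variances/Var(T)) = (6/5)·(1 − 10.08/26.92) = 0.751

Cronbach's α = 0.751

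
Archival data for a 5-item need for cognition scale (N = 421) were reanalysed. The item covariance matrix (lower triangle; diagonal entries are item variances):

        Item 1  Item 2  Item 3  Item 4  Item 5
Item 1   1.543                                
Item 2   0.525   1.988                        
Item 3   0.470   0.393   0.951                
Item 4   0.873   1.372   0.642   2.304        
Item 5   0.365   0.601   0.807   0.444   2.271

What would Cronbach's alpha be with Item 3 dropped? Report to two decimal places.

Remaining items: Item 1, Item 2, Item 4, Item 5 (k = 4).
ΣVar(i) = 1.543 + 1.988 + 2.304 + 2.271 = 8.106
σ²_T = 8.106 + 2 × 4.180 = 16.466
α (item deleted) = (4/3)·(1 − 8.106/16.466) = 0.68

α = 0.68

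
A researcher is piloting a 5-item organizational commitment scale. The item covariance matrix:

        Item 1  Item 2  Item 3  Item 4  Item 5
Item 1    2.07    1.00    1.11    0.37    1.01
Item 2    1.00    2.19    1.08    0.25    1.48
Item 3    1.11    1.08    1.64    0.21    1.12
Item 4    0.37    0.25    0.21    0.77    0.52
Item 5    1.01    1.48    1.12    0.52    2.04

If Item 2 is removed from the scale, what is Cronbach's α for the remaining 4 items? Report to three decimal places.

Remaining items: Item 1, Item 3, Item 4, Item 5 (k = 4).
Σσ²ᵢ = 2.07 + 1.64 + 0.77 + 2.04 = 6.52
Var(T) = 6.52 + 2 × 4.34 = 15.20
α (item deleted) = (4/3)·(1 − 6.52/15.20) = 0.761

α = 0.761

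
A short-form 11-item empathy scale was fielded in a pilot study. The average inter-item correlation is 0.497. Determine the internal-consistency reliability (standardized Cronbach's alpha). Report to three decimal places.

Standardized α = k·r̄ / (1 + (k−1)·r̄) = 11 × 0.497 / (1 + 10 × 0.497)
  = 5.4670 / 5.9700 = 0.916

standardized Cronbach's alpha = 0.916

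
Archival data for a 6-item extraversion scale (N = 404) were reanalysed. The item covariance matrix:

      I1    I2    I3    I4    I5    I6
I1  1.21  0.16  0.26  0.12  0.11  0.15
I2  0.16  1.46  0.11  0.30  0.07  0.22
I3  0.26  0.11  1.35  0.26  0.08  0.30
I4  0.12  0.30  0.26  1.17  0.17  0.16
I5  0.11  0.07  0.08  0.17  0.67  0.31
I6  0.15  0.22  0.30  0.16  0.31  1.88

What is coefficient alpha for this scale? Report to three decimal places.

α = 0.502

Σσᵢ² = 1.21 + 1.46 + 1.35 + 1.17 + 0.67 + 1.88 = 7.74
Σ_{i<j} σ_ij = 2.78
σ²_total = 7.74 + 2 × 2.78 = 13.30
α = (k/(k−1))·(1 − Σσᵢ²/σ²_total) = (6/5)·(1 − 7.74/13.30) = 0.502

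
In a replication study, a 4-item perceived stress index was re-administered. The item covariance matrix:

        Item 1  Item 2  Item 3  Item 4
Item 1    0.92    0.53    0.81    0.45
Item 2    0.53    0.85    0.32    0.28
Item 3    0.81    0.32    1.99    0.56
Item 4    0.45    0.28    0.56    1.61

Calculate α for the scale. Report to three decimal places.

α = 0.698

sum of item variances = 0.92 + 0.85 + 1.99 + 1.61 = 5.37
Sum of off-diagonal covariances = 2.95
σ²_total = 5.37 + 2 × 2.95 = 11.27
α = (k/(k−1))·(1 − sum of item variances/σ²_total) = (4/3)·(1 − 5.37/11.27) = 0.698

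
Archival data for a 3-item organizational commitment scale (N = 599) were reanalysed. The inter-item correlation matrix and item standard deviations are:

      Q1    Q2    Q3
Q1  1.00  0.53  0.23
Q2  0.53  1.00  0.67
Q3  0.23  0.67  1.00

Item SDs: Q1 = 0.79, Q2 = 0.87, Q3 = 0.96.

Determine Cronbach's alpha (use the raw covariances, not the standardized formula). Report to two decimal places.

Σσ²ᵢ = 0.79² + 0.87² + 0.96² = 2.3026
Covariances σ_ij = r_ij · s_i · s_j:
  σ(Q1,Q2) = 0.53 × 0.79 × 0.87 = 0.3643
  σ(Q1,Q3) = 0.23 × 0.79 × 0.96 = 0.1744
  σ(Q2,Q3) = 0.67 × 0.87 × 0.96 = 0.5596
σ²_T = Σσ²ᵢ + 2·Σσ_ij = 2.3026 + 2 × 1.0983 = 4.4992
α = (3/2)·(1 − 2.3026/4.4992) = 0.73

Cronbach's alpha = 0.73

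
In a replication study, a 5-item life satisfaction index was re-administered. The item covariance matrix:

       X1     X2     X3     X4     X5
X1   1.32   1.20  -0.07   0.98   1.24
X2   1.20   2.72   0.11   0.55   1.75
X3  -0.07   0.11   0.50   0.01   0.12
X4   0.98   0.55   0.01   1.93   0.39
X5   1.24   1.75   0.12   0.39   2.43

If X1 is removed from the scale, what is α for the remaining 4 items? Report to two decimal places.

α = 0.58

Remaining items: X2, X3, X4, X5 (k = 4).
Σσ²ᵢ = 2.72 + 0.50 + 1.93 + 2.43 = 7.58
Var(T) = 7.58 + 2 × 2.93 = 13.44
α (item deleted) = (4/3)·(1 − 7.58/13.44) = 0.58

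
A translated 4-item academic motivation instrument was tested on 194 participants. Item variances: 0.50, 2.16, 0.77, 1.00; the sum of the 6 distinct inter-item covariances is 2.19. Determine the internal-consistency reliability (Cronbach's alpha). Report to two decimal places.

sum of item variances = 0.50 + 2.16 + 0.77 + 1.00 = 4.43
Sum of distinct covariances = 2.19
σ²_T = sum of item variances + 2·Σcov = 4.43 + 2 × 2.19 = 8.81
α = (4/3)·(1 − 4.43/8.81) = 0.66

α = 0.66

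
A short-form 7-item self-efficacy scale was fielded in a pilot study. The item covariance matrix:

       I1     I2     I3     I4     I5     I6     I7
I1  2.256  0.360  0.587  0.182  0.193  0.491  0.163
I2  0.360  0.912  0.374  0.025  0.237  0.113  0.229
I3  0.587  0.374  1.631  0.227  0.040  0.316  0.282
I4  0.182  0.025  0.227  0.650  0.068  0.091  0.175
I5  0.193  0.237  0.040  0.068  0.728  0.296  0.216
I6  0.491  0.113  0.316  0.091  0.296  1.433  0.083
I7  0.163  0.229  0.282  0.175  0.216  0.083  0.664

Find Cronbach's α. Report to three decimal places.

Cronbach's α = 0.623

Σσ²ᵢ = 2.256 + 0.912 + 1.631 + 0.650 + 0.728 + 1.433 + 0.664 = 8.274
Σ_{i<j} σ_ij = 4.748
σ²_T = 8.274 + 2 × 4.748 = 17.770
α = (k/(k−1))·(1 − Σσ²ᵢ/σ²_T) = (7/6)·(1 − 8.274/17.770) = 0.623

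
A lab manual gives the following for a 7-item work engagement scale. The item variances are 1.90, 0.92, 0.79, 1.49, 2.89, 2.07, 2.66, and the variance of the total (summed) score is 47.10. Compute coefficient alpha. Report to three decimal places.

coefficient alpha = 0.852

ΣVar(i) = 1.90 + 0.92 + 0.79 + 1.49 + 2.89 + 2.07 + 2.66 = 12.72
α = (k/(k−1))·(1 − ΣVar(i)/σ²_T) = (7/6)·(1 − 12.72/47.10) = 0.852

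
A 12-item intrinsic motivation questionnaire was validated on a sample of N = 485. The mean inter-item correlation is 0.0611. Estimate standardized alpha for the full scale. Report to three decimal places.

Standardized α = k·r̄ / (1 + (k−1)·r̄) = 12 × 0.0611 / (1 + 11 × 0.0611)
  = 0.7332 / 1.6721 = 0.438

α = 0.438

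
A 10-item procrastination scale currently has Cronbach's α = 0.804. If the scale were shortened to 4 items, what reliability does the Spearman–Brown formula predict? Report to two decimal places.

predicted reliability = 0.62

Length factor m = 4/10 = 0.4000
α' = m·α / (1 − (1−m)·α)
   = 4/10 × 0.804 / (1 − (1 − 4/10) × 0.804)
   = 0.3216 / 0.5176 = 0.62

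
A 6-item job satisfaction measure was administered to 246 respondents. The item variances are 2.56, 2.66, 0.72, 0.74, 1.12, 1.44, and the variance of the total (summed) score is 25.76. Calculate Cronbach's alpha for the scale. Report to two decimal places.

ΣVar(i) = 2.56 + 2.66 + 0.72 + 0.74 + 1.12 + 1.44 = 9.24
α = (k/(k−1))·(1 − ΣVar(i)/total variance) = (6/5)·(1 − 9.24/25.76) = 0.77

α = 0.77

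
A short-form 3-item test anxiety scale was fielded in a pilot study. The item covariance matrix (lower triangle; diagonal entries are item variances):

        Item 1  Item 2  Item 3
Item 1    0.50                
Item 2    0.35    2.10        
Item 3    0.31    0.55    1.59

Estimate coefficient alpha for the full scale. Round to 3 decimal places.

sum of item variances = 0.50 + 2.10 + 1.59 = 4.19
Σ_{i<j} σ_ij = 1.21
σ²_T = 4.19 + 2 × 1.21 = 6.61
α = (k/(k−1))·(1 − sum of item variances/σ²_T) = (3/2)·(1 − 4.19/6.61) = 0.549

coefficient alpha = 0.549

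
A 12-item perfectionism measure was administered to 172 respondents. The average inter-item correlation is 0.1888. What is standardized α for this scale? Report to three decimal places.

Standardized α = k·r̄ / (1 + (k−1)·r̄) = 12 × 0.1888 / (1 + 11 × 0.1888)
  = 2.2656 / 3.0768 = 0.736

standardized α = 0.736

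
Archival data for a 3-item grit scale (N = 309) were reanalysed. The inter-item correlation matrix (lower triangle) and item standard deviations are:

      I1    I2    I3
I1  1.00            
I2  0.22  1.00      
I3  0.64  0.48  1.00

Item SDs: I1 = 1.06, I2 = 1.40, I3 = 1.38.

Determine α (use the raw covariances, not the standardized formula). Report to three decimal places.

α = 0.701

Σσ²ᵢ = 1.06² + 1.40² + 1.38² = 4.9880
Covariances σ_ij = r_ij · s_i · s_j:
  σ(I1,I2) = 0.22 × 1.06 × 1.40 = 0.3265
  σ(I1,I3) = 0.64 × 1.06 × 1.38 = 0.9362
  σ(I2,I3) = 0.48 × 1.40 × 1.38 = 0.9274
σ²_T = Σσ²ᵢ + 2·Σσ_ij = 4.9880 + 2 × 2.1901 = 9.3682
α = (3/2)·(1 − 4.9880/9.3682) = 0.701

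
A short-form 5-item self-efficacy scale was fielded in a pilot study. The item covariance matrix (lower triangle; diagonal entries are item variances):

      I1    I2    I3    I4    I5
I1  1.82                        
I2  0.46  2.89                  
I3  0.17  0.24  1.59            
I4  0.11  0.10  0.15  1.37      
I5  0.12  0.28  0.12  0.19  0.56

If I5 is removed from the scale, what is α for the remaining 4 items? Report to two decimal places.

α = 0.32

Remaining items: I1, I2, I3, I4 (k = 4).
ΣVar(i) = 1.82 + 2.89 + 1.59 + 1.37 = 7.67
σ²_total = 7.67 + 2 × 1.23 = 10.13
α (item deleted) = (4/3)·(1 − 7.67/10.13) = 0.32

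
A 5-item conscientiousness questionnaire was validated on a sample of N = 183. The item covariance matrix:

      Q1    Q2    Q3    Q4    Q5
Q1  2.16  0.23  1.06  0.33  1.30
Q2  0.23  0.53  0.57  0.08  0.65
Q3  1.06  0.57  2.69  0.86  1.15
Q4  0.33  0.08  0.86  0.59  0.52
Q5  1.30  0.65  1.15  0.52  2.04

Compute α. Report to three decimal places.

α = 0.785

Σσᵢ² = 2.16 + 0.53 + 2.69 + 0.59 + 2.04 = 8.01
Sum of the distinct covariances = 6.75
Var(T) = 8.01 + 2 × 6.75 = 21.51
α = (k/(k−1))·(1 − Σσᵢ²/Var(T)) = (5/4)·(1 − 8.01/21.51) = 0.785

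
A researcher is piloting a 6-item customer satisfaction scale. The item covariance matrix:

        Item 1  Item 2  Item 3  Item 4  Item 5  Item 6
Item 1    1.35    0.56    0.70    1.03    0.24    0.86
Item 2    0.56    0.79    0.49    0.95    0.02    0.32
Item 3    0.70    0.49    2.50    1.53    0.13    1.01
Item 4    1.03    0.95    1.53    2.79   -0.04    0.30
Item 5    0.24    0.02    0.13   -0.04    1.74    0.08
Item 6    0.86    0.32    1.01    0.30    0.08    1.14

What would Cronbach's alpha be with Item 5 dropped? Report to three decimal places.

Remaining items: Item 1, Item 2, Item 3, Item 4, Item 6 (k = 5).
sum of item variances = 1.35 + 0.79 + 2.50 + 2.79 + 1.14 = 8.57
Var(T) = 8.57 + 2 × 7.75 = 24.07
α (item deleted) = (5/4)·(1 − 8.57/24.07) = 0.805

Cronbach's alpha = 0.805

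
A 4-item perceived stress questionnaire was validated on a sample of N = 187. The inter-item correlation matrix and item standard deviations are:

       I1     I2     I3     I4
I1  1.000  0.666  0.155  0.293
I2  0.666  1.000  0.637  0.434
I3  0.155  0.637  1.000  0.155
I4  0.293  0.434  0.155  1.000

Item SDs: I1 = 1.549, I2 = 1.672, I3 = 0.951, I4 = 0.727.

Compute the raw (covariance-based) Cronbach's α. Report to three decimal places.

Cronbach's α = 0.723

Σσ²ᵢ = 1.549² + 1.672² + 0.951² + 0.727² = 6.6279
Covariances σ_ij = r_ij · s_i · s_j:
  σ(I1,I2) = 0.666 × 1.549 × 1.672 = 1.7249
  σ(I1,I3) = 0.155 × 1.549 × 0.951 = 0.2283
  σ(I1,I4) = 0.293 × 1.549 × 0.727 = 0.3300
  σ(I2,I3) = 0.637 × 1.672 × 0.951 = 1.0129
  σ(I2,I4) = 0.434 × 1.672 × 0.727 = 0.5275
  σ(I3,I4) = 0.155 × 0.951 × 0.727 = 0.1072
σ²_T = Σσ²ᵢ + 2·Σσ_ij = 6.6279 + 2 × 3.9308 = 14.4895
α = (4/3)·(1 − 6.6279/14.4895) = 0.723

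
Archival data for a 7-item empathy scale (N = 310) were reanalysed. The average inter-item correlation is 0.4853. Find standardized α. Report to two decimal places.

Standardized α = k·r̄ / (1 + (k−1)·r̄) = 7 × 0.4853 / (1 + 6 × 0.4853)
  = 3.3971 / 3.9118 = 0.87

standardized α = 0.87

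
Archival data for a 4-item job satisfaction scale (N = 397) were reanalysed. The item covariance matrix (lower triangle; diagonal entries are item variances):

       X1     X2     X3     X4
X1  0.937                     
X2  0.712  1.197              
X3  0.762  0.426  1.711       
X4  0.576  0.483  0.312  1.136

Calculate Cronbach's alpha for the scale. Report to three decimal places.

ΣVar(i) = 0.937 + 1.197 + 1.711 + 1.136 = 4.981
Σ_{i<j} σ_ij = 3.271
σ²_total = 4.981 + 2 × 3.271 = 11.523
α = (k/(k−1))·(1 − ΣVar(i)/σ²_total) = (4/3)·(1 − 4.981/11.523) = 0.757

Cronbach's alpha = 0.757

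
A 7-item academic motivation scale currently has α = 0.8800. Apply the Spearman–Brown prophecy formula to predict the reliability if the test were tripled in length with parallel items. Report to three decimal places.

predicted reliability = 0.957

Length factor m = 3
α' = m·α / (1 + (m−1)·α)
   = 3 × 0.8800 / (1 + (3 − 1) × 0.8800)
   = 2.6400 / 2.7600 = 0.957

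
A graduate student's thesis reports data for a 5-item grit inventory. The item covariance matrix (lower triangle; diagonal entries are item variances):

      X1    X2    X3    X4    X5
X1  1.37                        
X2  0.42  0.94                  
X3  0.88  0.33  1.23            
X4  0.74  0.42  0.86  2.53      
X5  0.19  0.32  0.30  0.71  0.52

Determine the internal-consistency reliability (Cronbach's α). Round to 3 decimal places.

Cronbach's α = 0.763

Σσᵢ² = 1.37 + 0.94 + 1.23 + 2.53 + 0.52 = 6.59
Sum of off-diagonal covariances = 5.17
σ²_total = 6.59 + 2 × 5.17 = 16.93
α = (k/(k−1))·(1 − Σσᵢ²/σ²_total) = (5/4)·(1 − 6.59/16.93) = 0.763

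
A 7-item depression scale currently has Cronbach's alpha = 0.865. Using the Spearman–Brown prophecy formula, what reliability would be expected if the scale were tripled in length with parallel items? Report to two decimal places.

Length factor m = 3
α' = m·α / (1 + (m−1)·α)
   = 3 × 0.865 / (1 + (3 − 1) × 0.865)
   = 2.5950 / 2.7300 = 0.95

predicted reliability = 0.95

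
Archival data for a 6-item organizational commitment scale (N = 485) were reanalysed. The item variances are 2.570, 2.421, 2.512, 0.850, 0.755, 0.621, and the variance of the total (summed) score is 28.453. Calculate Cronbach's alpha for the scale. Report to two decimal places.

ΣVar(i) = 2.570 + 2.421 + 2.512 + 0.850 + 0.755 + 0.621 = 9.729
α = (k/(k−1))·(1 − ΣVar(i)/Var(T)) = (6/5)·(1 − 9.729/28.453) = 0.79

Cronbach's alpha = 0.79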